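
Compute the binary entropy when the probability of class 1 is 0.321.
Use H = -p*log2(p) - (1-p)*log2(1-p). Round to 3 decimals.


H = -0.321*log2(0.321) - 0.679*log2(0.679) = 0.905.

0.905


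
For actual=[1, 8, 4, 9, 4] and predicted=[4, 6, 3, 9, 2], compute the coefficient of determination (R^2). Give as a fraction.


Mean(y) = 26/5. SS_res = 18. SS_tot = 214/5. R^2 = 1 - 18/(214/5) = 62/107.

62/107


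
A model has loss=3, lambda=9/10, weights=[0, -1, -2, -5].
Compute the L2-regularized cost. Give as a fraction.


L2 sq norm = sum(w^2) = 30. J = 3 + 9/10 * 30 = 30.

30


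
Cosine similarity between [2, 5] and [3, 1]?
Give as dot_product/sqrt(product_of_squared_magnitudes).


dot = 11. |a|^2 = 29, |b|^2 = 10. cos = 11/sqrt(290).

11/sqrt(290)


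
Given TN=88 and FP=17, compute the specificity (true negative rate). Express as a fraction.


Specificity = TN / (TN + FP) = 88 / 105 = 88/105.

88/105


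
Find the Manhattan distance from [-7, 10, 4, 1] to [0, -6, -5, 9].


d = sum of absolute differences: |-7-0|=7 + |10--6|=16 + |4--5|=9 + |1-9|=8 = 40.

40


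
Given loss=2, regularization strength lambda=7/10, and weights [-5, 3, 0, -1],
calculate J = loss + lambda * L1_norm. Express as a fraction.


L1 norm = sum(|w|) = 9. J = 2 + 7/10 * 9 = 83/10.

83/10


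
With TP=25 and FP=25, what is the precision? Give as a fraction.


Precision = TP / (TP + FP) = 25 / 50 = 1/2.

1/2


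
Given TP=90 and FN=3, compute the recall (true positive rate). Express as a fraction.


Recall = TP / (TP + FN) = 90 / 93 = 30/31.

30/31


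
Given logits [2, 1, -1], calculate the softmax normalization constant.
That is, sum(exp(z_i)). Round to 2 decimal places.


Denom = e^2=7.3891 + e^1=2.7183 + e^-1=0.3679. Sum = 10.4753, which rounds to 10.48.

10.48


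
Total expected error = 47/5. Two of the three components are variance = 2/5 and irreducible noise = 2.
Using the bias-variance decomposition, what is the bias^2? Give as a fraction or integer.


Total error = bias^2 + variance + irreducible noise. So bias^2 = 47/5 - 2/5 - 2 = 7.

7


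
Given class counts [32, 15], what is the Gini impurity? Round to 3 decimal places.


Total = 47. Proportions: 32/47, 15/47. sum(p_i^2) = 0.5654. Gini = 1 - 0.5654 = 0.4346, which rounds to 0.435.

0.435


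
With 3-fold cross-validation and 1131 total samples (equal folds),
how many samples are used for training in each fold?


Each validation fold has 1131/3 = 377 samples. Training set = 1131 - 377 = 754.

754


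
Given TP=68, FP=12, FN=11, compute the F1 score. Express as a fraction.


Precision = 68/80 = 17/20. Recall = 68/79 = 68/79. F1 = 2*P*R/(P+R) = 136/159.

136/159


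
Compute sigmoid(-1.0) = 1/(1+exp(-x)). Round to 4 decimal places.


sigma(-1.0) = 1/(1+e^(1.0)) = 1/(1+2.718282) = 1/3.718282 = 0.2689.

0.2689


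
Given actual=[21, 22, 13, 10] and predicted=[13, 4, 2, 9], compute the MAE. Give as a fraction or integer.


MAE = (1/4) * (|21-13|=8 + |22-4|=18 + |13-2|=11 + |10-9|=1). Sum = 38. MAE = 19/2.

19/2


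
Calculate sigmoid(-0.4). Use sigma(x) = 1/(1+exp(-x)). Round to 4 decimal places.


sigma(-0.4) = 1/(1+e^(0.4)) = 1/(1+1.491825) = 1/2.491825 = 0.4013.

0.4013


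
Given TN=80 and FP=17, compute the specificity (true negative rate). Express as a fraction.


Specificity = TN / (TN + FP) = 80 / 97 = 80/97.

80/97


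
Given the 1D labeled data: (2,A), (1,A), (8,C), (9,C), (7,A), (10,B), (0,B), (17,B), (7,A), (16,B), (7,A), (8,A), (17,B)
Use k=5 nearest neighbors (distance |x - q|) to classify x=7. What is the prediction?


Distances: |2-7|=5, |1-7|=6, |8-7|=1, |9-7|=2, |7-7|=0, |10-7|=3, |0-7|=7, |17-7|=10, |7-7|=0, |16-7|=9, |7-7|=0, |8-7|=1, |17-7|=10. 5 nearest: (7,A), (7,A), (7,A), (8,A), (8,C). Counts: {'A': 4, 'C': 1}. Majority class: A.

A


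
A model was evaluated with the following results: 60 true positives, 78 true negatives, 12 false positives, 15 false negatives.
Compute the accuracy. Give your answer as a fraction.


Accuracy = (TP + TN) / (TP + TN + FP + FN) = (60 + 78) / 165 = 46/55.

46/55


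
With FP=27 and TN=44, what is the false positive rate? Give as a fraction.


FPR = FP / (FP + TN) = 27 / 71 = 27/71.

27/71


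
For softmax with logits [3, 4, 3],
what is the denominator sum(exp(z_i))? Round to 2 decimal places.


Denom = e^3=20.0855 + e^4=54.5982 + e^3=20.0855. Sum = 94.7692, which rounds to 94.77.

94.77


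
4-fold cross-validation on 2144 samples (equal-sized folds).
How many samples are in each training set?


Each validation fold has 2144/4 = 536 samples. Training set = 2144 - 536 = 1608.

1608


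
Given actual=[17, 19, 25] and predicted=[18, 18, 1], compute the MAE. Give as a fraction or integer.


MAE = (1/3) * (|17-18|=1 + |19-18|=1 + |25-1|=24). Sum = 26. MAE = 26/3.

26/3


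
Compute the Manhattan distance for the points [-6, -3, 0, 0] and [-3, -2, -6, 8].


d = sum of absolute differences: |-6--3|=3 + |-3--2|=1 + |0--6|=6 + |0-8|=8 = 18.

18


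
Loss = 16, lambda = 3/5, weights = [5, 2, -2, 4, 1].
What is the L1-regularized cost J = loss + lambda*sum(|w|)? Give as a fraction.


L1 norm = sum(|w|) = 14. J = 16 + 3/5 * 14 = 122/5.

122/5


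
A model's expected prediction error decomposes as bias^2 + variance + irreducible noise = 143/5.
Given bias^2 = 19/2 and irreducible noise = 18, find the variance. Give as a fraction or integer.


Total error = bias^2 + variance + irreducible noise. So variance = 143/5 - 19/2 - 18 = 11/10.

11/10


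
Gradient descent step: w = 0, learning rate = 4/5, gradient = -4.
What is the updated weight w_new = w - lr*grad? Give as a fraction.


w_new = 0 - 4/5 * -4 = 0 - -16/5 = 16/5.

16/5


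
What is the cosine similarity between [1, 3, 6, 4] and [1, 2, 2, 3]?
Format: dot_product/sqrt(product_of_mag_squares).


dot = 31. |a|^2 = 62, |b|^2 = 18. cos = 31/sqrt(1116).

31/sqrt(1116)


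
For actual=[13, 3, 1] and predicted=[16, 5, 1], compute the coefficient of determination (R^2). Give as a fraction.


Mean(y) = 17/3. SS_res = 13. SS_tot = 248/3. R^2 = 1 - 13/(248/3) = 209/248.

209/248


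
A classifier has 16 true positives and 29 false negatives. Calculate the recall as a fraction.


Recall = TP / (TP + FN) = 16 / 45 = 16/45.

16/45


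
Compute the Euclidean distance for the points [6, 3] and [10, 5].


d = sqrt(sum of squared differences). (6-10)^2=16, (3-5)^2=4. Sum = 20.

sqrt(20)


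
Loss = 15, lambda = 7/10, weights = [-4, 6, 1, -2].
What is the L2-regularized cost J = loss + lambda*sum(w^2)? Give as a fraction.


L2 sq norm = sum(w^2) = 57. J = 15 + 7/10 * 57 = 549/10.

549/10


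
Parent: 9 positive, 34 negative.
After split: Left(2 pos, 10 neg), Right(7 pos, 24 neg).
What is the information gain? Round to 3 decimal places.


H(parent) = 0.7401. H(left) = 0.6500, H(right) = 0.7706. Weighted = (12/43)*0.6500 + (31/43)*0.7706 = 0.7369. IG = 0.7401 - 0.7369 = 0.0032, which rounds to 0.003.

0.003


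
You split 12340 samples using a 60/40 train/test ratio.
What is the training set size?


Test set = 12340 * 40% = 4936. Training set = 12340 - 4936 = 7404.

7404


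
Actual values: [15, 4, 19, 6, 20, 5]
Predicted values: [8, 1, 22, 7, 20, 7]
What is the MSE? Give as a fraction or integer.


MSE = (1/6) * ((15-8)^2=49 + (4-1)^2=9 + (19-22)^2=9 + (6-7)^2=1 + (20-20)^2=0 + (5-7)^2=4). Sum = 72. MSE = 12.

12


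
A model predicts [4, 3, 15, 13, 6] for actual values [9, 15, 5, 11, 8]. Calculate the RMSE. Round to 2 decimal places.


MSE = 55.4000. RMSE = sqrt(55.4000) = 7.44.

7.44


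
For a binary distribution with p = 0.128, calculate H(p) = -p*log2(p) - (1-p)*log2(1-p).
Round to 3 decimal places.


H = -0.128*log2(0.128) - 0.872*log2(0.872) = 0.552.

0.552


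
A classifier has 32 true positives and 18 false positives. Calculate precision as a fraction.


Precision = TP / (TP + FP) = 32 / 50 = 16/25.

16/25


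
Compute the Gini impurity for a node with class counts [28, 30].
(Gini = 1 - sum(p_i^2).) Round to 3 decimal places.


Total = 58. Proportions: 28/58, 30/58. sum(p_i^2) = 0.5006. Gini = 1 - 0.5006 = 0.4994, which rounds to 0.499.

0.499


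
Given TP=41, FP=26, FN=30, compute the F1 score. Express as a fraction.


Precision = 41/67 = 41/67. Recall = 41/71 = 41/71. F1 = 2*P*R/(P+R) = 41/69.

41/69


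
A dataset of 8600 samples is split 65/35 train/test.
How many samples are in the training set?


Test set = 8600 * 35% = 3010. Training set = 8600 - 3010 = 5590.

5590


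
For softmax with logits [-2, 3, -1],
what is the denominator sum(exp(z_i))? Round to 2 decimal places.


Denom = e^-2=0.1353 + e^3=20.0855 + e^-1=0.3679. Sum = 20.5887, which rounds to 20.59.

20.59


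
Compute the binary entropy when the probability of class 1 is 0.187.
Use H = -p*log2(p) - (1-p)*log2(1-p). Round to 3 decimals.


H = -0.187*log2(0.187) - 0.813*log2(0.813) = 0.695.

0.695


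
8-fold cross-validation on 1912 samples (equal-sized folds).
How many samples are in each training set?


Each validation fold has 1912/8 = 239 samples. Training set = 1912 - 239 = 1673.

1673


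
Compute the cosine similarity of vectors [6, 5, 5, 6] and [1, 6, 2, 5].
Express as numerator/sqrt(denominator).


dot = 76. |a|^2 = 122, |b|^2 = 66. cos = 76/sqrt(8052).

76/sqrt(8052)


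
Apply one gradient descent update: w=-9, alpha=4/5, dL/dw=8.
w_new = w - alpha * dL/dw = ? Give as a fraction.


w_new = -9 - 4/5 * 8 = -9 - 32/5 = -77/5.

-77/5


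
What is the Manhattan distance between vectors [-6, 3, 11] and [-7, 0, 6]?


d = sum of absolute differences: |-6--7|=1 + |3-0|=3 + |11-6|=5 = 9.

9


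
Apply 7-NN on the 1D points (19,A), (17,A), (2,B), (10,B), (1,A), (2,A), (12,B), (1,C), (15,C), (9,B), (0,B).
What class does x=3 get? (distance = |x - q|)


Distances: |19-3|=16, |17-3|=14, |2-3|=1, |10-3|=7, |1-3|=2, |2-3|=1, |12-3|=9, |1-3|=2, |15-3|=12, |9-3|=6, |0-3|=3. 7 nearest: (2,A), (2,B), (1,A), (1,C), (0,B), (9,B), (10,B). Counts: {'A': 2, 'B': 4, 'C': 1}. Majority class: B.

B


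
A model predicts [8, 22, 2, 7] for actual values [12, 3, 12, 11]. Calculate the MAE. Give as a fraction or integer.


MAE = (1/4) * (|12-8|=4 + |3-22|=19 + |12-2|=10 + |11-7|=4). Sum = 37. MAE = 37/4.

37/4


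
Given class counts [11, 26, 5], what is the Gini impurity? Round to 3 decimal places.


Total = 42. Proportions: 11/42, 26/42, 5/42. sum(p_i^2) = 0.4660. Gini = 1 - 0.4660 = 0.5340, which rounds to 0.534.

0.534


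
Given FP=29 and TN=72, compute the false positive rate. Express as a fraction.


FPR = FP / (FP + TN) = 29 / 101 = 29/101.

29/101


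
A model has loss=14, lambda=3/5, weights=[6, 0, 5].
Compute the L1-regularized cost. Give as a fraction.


L1 norm = sum(|w|) = 11. J = 14 + 3/5 * 11 = 103/5.

103/5


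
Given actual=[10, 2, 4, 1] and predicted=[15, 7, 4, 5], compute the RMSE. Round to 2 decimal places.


MSE = 16.5000. RMSE = sqrt(16.5000) = 4.06.

4.06


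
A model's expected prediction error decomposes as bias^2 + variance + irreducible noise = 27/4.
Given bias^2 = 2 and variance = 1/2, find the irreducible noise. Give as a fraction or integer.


Total error = bias^2 + variance + irreducible noise. So irreducible noise = 27/4 - 2 - 1/2 = 17/4.

17/4


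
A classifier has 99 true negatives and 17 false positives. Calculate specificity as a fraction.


Specificity = TN / (TN + FP) = 99 / 116 = 99/116.

99/116


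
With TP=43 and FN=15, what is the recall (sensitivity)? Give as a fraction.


Recall = TP / (TP + FN) = 43 / 58 = 43/58.

43/58


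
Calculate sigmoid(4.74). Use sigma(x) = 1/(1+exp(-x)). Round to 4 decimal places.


sigma(4.74) = 1/(1+e^(-4.74)) = 1/(1+0.008739) = 1/1.008739 = 0.9913.

0.9913


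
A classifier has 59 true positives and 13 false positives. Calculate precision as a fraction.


Precision = TP / (TP + FP) = 59 / 72 = 59/72.

59/72


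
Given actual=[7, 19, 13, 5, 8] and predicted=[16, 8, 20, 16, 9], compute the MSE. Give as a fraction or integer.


MSE = (1/5) * ((7-16)^2=81 + (19-8)^2=121 + (13-20)^2=49 + (5-16)^2=121 + (8-9)^2=1). Sum = 373. MSE = 373/5.

373/5


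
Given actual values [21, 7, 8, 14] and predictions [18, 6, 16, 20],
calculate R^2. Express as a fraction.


Mean(y) = 25/2. SS_res = 110. SS_tot = 125. R^2 = 1 - 110/(125) = 3/25.

3/25


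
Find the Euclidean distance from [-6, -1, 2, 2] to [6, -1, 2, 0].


d = sqrt(sum of squared differences). (-6-6)^2=144, (-1--1)^2=0, (2-2)^2=0, (2-0)^2=4. Sum = 148.

sqrt(148)


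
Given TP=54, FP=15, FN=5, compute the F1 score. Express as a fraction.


Precision = 54/69 = 18/23. Recall = 54/59 = 54/59. F1 = 2*P*R/(P+R) = 27/32.

27/32


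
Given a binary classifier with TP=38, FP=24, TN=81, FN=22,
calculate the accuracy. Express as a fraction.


Accuracy = (TP + TN) / (TP + TN + FP + FN) = (38 + 81) / 165 = 119/165.

119/165


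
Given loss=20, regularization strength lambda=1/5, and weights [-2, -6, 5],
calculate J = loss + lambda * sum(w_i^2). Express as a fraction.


L2 sq norm = sum(w^2) = 65. J = 20 + 1/5 * 65 = 33.

33


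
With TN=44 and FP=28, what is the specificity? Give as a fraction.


Specificity = TN / (TN + FP) = 44 / 72 = 11/18.

11/18


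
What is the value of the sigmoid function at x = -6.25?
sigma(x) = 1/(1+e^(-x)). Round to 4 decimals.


sigma(-6.25) = 1/(1+e^(6.25)) = 1/(1+518.012825) = 1/519.012825 = 0.0019.

0.0019


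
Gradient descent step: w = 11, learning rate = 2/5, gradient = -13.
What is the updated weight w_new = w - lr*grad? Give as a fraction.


w_new = 11 - 2/5 * -13 = 11 - -26/5 = 81/5.

81/5


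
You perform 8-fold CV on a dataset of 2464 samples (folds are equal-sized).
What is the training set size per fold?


Each validation fold has 2464/8 = 308 samples. Training set = 2464 - 308 = 2156.

2156


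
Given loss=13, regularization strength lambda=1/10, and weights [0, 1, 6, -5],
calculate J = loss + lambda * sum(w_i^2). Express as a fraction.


L2 sq norm = sum(w^2) = 62. J = 13 + 1/10 * 62 = 96/5.

96/5


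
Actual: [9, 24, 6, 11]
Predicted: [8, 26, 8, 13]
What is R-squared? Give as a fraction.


Mean(y) = 25/2. SS_res = 13. SS_tot = 189. R^2 = 1 - 13/(189) = 176/189.

176/189


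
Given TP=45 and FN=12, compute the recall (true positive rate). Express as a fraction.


Recall = TP / (TP + FN) = 45 / 57 = 15/19.

15/19


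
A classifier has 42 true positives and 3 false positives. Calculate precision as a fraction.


Precision = TP / (TP + FP) = 42 / 45 = 14/15.

14/15


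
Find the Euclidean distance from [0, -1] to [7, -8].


d = sqrt(sum of squared differences). (0-7)^2=49, (-1--8)^2=49. Sum = 98.

sqrt(98)


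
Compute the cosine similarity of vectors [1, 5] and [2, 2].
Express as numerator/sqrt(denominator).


dot = 12. |a|^2 = 26, |b|^2 = 8. cos = 12/sqrt(208).

12/sqrt(208)


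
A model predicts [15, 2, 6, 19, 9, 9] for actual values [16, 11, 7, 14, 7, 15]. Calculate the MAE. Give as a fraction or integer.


MAE = (1/6) * (|16-15|=1 + |11-2|=9 + |7-6|=1 + |14-19|=5 + |7-9|=2 + |15-9|=6). Sum = 24. MAE = 4.

4


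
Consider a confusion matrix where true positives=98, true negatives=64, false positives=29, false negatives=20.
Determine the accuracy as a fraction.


Accuracy = (TP + TN) / (TP + TN + FP + FN) = (98 + 64) / 211 = 162/211.

162/211


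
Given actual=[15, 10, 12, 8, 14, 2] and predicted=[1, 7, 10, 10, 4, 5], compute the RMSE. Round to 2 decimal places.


MSE = 53.6667. RMSE = sqrt(53.6667) = 7.33.

7.33


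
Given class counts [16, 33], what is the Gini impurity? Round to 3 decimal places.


Total = 49. Proportions: 16/49, 33/49. sum(p_i^2) = 0.5602. Gini = 1 - 0.5602 = 0.4398, which rounds to 0.440.

0.440


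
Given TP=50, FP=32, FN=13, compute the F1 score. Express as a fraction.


Precision = 50/82 = 25/41. Recall = 50/63 = 50/63. F1 = 2*P*R/(P+R) = 20/29.

20/29


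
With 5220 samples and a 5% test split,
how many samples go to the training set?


Test set = 5220 * 5% = 261. Training set = 5220 - 261 = 4959.

4959


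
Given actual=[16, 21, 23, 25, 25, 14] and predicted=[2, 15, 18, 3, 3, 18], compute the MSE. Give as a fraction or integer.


MSE = (1/6) * ((16-2)^2=196 + (21-15)^2=36 + (23-18)^2=25 + (25-3)^2=484 + (25-3)^2=484 + (14-18)^2=16). Sum = 1241. MSE = 1241/6.

1241/6


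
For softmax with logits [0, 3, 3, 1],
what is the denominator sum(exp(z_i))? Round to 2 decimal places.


Denom = e^0=1.0000 + e^3=20.0855 + e^3=20.0855 + e^1=2.7183. Sum = 43.8893, which rounds to 43.89.

43.89


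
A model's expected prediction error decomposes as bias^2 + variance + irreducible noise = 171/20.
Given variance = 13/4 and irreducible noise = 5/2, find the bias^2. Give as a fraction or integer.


Total error = bias^2 + variance + irreducible noise. So bias^2 = 171/20 - 13/4 - 5/2 = 14/5.

14/5


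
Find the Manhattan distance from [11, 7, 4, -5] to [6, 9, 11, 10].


d = sum of absolute differences: |11-6|=5 + |7-9|=2 + |4-11|=7 + |-5-10|=15 = 29.

29


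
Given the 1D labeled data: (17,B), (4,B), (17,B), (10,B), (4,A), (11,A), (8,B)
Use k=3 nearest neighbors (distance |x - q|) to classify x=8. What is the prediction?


Distances: |17-8|=9, |4-8|=4, |17-8|=9, |10-8|=2, |4-8|=4, |11-8|=3, |8-8|=0. 3 nearest: (8,B), (10,B), (11,A). Counts: {'B': 2, 'A': 1}. Majority class: B.

B


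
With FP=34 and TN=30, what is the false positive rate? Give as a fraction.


FPR = FP / (FP + TN) = 34 / 64 = 17/32.

17/32


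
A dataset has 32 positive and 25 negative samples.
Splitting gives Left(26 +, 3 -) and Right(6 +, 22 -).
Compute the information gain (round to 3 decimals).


H(parent) = 0.9891. H(left) = 0.4798, H(right) = 0.7496. Weighted = (29/57)*0.4798 + (28/57)*0.7496 = 0.6123. IG = 0.9891 - 0.6123 = 0.3768, which rounds to 0.377.

0.377


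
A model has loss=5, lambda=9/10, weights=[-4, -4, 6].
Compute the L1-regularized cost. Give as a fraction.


L1 norm = sum(|w|) = 14. J = 5 + 9/10 * 14 = 88/5.

88/5


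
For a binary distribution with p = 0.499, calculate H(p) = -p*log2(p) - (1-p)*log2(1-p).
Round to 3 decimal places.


H = -0.499*log2(0.499) - 0.501*log2(0.501) = 1.000.

1.000


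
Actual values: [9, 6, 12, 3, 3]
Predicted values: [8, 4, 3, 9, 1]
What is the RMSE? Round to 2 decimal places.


MSE = 25.2000. RMSE = sqrt(25.2000) = 5.02.

5.02


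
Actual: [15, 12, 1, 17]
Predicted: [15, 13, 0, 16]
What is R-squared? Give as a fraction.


Mean(y) = 45/4. SS_res = 3. SS_tot = 611/4. R^2 = 1 - 3/(611/4) = 599/611.

599/611


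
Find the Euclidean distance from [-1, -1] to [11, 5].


d = sqrt(sum of squared differences). (-1-11)^2=144, (-1-5)^2=36. Sum = 180.

sqrt(180)


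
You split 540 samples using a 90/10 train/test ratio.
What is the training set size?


Test set = 540 * 10% = 54. Training set = 540 - 54 = 486.

486


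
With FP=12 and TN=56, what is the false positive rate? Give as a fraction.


FPR = FP / (FP + TN) = 12 / 68 = 3/17.

3/17


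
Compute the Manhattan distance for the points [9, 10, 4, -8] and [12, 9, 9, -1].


d = sum of absolute differences: |9-12|=3 + |10-9|=1 + |4-9|=5 + |-8--1|=7 = 16.

16


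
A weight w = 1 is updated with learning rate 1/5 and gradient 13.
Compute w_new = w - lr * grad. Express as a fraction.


w_new = 1 - 1/5 * 13 = 1 - 13/5 = -8/5.

-8/5


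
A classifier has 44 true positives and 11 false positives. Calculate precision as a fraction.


Precision = TP / (TP + FP) = 44 / 55 = 4/5.

4/5


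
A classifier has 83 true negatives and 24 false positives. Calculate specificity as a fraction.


Specificity = TN / (TN + FP) = 83 / 107 = 83/107.

83/107


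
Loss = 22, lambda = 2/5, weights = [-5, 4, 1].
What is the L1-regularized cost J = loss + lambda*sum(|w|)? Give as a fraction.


L1 norm = sum(|w|) = 10. J = 22 + 2/5 * 10 = 26.

26


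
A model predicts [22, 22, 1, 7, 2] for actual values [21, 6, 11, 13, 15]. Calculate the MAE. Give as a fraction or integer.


MAE = (1/5) * (|21-22|=1 + |6-22|=16 + |11-1|=10 + |13-7|=6 + |15-2|=13). Sum = 46. MAE = 46/5.

46/5


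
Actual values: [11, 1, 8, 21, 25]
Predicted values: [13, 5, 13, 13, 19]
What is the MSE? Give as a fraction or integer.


MSE = (1/5) * ((11-13)^2=4 + (1-5)^2=16 + (8-13)^2=25 + (21-13)^2=64 + (25-19)^2=36). Sum = 145. MSE = 29.

29


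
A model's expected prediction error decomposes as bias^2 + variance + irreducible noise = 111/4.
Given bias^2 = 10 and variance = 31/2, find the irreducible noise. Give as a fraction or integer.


Total error = bias^2 + variance + irreducible noise. So irreducible noise = 111/4 - 10 - 31/2 = 9/4.

9/4


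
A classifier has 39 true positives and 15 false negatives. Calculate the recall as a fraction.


Recall = TP / (TP + FN) = 39 / 54 = 13/18.

13/18


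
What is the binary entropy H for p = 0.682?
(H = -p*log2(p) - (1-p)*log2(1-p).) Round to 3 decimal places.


H = -0.682*log2(0.682) - 0.318*log2(0.318) = 0.902.

0.902


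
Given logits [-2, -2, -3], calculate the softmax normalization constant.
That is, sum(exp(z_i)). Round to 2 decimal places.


Denom = e^-2=0.1353 + e^-2=0.1353 + e^-3=0.0498. Sum = 0.3204, which rounds to 0.32.

0.32


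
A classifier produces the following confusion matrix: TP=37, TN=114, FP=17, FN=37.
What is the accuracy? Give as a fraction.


Accuracy = (TP + TN) / (TP + TN + FP + FN) = (37 + 114) / 205 = 151/205.

151/205


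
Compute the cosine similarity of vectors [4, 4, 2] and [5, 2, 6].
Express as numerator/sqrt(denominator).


dot = 40. |a|^2 = 36, |b|^2 = 65. cos = 40/sqrt(2340).

40/sqrt(2340)


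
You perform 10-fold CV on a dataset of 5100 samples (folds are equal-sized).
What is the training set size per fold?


Each validation fold has 5100/10 = 510 samples. Training set = 5100 - 510 = 4590.

4590


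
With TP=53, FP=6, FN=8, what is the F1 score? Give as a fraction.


Precision = 53/59 = 53/59. Recall = 53/61 = 53/61. F1 = 2*P*R/(P+R) = 53/60.

53/60


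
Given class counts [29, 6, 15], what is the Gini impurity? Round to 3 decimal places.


Total = 50. Proportions: 29/50, 6/50, 15/50. sum(p_i^2) = 0.4408. Gini = 1 - 0.4408 = 0.5592, which rounds to 0.559.

0.559


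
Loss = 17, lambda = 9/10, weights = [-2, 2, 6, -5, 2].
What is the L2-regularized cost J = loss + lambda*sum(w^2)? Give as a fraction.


L2 sq norm = sum(w^2) = 73. J = 17 + 9/10 * 73 = 827/10.

827/10


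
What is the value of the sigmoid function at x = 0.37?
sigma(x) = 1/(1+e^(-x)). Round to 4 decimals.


sigma(0.37) = 1/(1+e^(-0.37)) = 1/(1+0.690734) = 1/1.690734 = 0.5915.

0.5915


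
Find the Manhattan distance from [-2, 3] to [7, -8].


d = sum of absolute differences: |-2-7|=9 + |3--8|=11 = 20.

20


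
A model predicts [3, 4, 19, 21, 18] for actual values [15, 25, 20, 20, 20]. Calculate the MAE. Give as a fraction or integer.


MAE = (1/5) * (|15-3|=12 + |25-4|=21 + |20-19|=1 + |20-21|=1 + |20-18|=2). Sum = 37. MAE = 37/5.

37/5


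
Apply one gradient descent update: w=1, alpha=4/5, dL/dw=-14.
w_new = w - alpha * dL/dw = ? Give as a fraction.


w_new = 1 - 4/5 * -14 = 1 - -56/5 = 61/5.

61/5


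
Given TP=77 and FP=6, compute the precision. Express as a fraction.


Precision = TP / (TP + FP) = 77 / 83 = 77/83.

77/83


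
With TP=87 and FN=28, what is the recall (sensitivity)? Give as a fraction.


Recall = TP / (TP + FN) = 87 / 115 = 87/115.

87/115


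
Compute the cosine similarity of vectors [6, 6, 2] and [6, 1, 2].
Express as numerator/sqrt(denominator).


dot = 46. |a|^2 = 76, |b|^2 = 41. cos = 46/sqrt(3116).

46/sqrt(3116)


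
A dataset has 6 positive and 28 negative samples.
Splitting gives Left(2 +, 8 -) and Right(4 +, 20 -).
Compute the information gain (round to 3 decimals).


H(parent) = 0.6723. H(left) = 0.7219, H(right) = 0.6500. Weighted = (10/34)*0.7219 + (24/34)*0.6500 = 0.6711. IG = 0.6723 - 0.6711 = 0.0012, which rounds to 0.001.

0.001


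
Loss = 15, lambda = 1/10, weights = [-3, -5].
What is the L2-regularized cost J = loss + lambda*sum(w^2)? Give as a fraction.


L2 sq norm = sum(w^2) = 34. J = 15 + 1/10 * 34 = 92/5.

92/5


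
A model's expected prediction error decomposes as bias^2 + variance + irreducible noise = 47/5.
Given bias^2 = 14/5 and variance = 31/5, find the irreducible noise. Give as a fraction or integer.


Total error = bias^2 + variance + irreducible noise. So irreducible noise = 47/5 - 14/5 - 31/5 = 2/5.

2/5


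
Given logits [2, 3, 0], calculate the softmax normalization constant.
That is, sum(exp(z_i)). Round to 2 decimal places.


Denom = e^2=7.3891 + e^3=20.0855 + e^0=1.0000. Sum = 28.4746, which rounds to 28.47.

28.47


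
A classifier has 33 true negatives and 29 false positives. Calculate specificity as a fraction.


Specificity = TN / (TN + FP) = 33 / 62 = 33/62.

33/62


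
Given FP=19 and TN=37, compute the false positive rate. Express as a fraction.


FPR = FP / (FP + TN) = 19 / 56 = 19/56.

19/56


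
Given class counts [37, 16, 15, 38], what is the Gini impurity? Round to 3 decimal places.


Total = 106. Proportions: 37/106, 16/106, 15/106, 38/106. sum(p_i^2) = 0.2932. Gini = 1 - 0.2932 = 0.7068, which rounds to 0.707.

0.707


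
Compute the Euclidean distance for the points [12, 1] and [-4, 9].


d = sqrt(sum of squared differences). (12--4)^2=256, (1-9)^2=64. Sum = 320.

sqrt(320)


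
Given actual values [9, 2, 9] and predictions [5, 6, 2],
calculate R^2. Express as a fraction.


Mean(y) = 20/3. SS_res = 81. SS_tot = 98/3. R^2 = 1 - 81/(98/3) = -145/98.

-145/98


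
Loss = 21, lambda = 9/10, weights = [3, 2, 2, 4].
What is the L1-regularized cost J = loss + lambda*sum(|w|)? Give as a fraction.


L1 norm = sum(|w|) = 11. J = 21 + 9/10 * 11 = 309/10.

309/10


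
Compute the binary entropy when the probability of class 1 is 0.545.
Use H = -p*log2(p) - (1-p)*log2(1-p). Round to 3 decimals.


H = -0.545*log2(0.545) - 0.455*log2(0.455) = 0.994.

0.994


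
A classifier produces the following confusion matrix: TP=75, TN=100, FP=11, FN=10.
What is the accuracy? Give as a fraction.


Accuracy = (TP + TN) / (TP + TN + FP + FN) = (75 + 100) / 196 = 25/28.

25/28


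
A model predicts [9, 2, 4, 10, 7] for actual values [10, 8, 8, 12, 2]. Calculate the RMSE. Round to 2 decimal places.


MSE = 16.4000. RMSE = sqrt(16.4000) = 4.05.

4.05


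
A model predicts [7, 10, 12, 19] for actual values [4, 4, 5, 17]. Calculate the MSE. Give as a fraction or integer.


MSE = (1/4) * ((4-7)^2=9 + (4-10)^2=36 + (5-12)^2=49 + (17-19)^2=4). Sum = 98. MSE = 49/2.

49/2


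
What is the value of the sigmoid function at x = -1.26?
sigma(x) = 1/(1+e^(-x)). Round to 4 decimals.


sigma(-1.26) = 1/(1+e^(1.26)) = 1/(1+3.525421) = 1/4.525421 = 0.2210.

0.2210


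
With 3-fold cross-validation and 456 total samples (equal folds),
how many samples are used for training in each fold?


Each validation fold has 456/3 = 152 samples. Training set = 456 - 152 = 304.

304


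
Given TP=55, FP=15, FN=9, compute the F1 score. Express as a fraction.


Precision = 55/70 = 11/14. Recall = 55/64 = 55/64. F1 = 2*P*R/(P+R) = 55/67.

55/67


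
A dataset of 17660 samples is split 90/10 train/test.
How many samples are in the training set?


Test set = 17660 * 10% = 1766. Training set = 17660 - 1766 = 15894.

15894


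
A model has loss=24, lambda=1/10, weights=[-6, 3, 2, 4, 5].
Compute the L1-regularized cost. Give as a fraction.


L1 norm = sum(|w|) = 20. J = 24 + 1/10 * 20 = 26.

26


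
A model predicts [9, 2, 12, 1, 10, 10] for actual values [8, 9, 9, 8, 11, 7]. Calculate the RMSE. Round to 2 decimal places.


MSE = 19.6667. RMSE = sqrt(19.6667) = 4.43.

4.43


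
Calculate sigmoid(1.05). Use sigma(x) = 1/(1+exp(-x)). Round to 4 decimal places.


sigma(1.05) = 1/(1+e^(-1.05)) = 1/(1+0.349938) = 1/1.349938 = 0.7408.

0.7408


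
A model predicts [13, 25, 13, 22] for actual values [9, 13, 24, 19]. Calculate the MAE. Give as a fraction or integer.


MAE = (1/4) * (|9-13|=4 + |13-25|=12 + |24-13|=11 + |19-22|=3). Sum = 30. MAE = 15/2.

15/2


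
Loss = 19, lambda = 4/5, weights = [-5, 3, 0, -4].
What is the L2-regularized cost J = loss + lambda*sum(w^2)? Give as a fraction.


L2 sq norm = sum(w^2) = 50. J = 19 + 4/5 * 50 = 59.

59


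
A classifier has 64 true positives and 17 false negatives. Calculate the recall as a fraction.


Recall = TP / (TP + FN) = 64 / 81 = 64/81.

64/81


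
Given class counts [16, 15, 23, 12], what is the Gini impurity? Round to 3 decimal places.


Total = 66. Proportions: 16/66, 15/66, 23/66, 12/66. sum(p_i^2) = 0.2649. Gini = 1 - 0.2649 = 0.7351, which rounds to 0.735.

0.735


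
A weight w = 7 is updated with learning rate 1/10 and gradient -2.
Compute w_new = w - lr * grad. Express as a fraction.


w_new = 7 - 1/10 * -2 = 7 - -1/5 = 36/5.

36/5


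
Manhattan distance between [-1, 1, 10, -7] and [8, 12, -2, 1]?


d = sum of absolute differences: |-1-8|=9 + |1-12|=11 + |10--2|=12 + |-7-1|=8 = 40.

40


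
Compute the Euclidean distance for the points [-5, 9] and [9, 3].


d = sqrt(sum of squared differences). (-5-9)^2=196, (9-3)^2=36. Sum = 232.

sqrt(232)


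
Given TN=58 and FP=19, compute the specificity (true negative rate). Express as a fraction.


Specificity = TN / (TN + FP) = 58 / 77 = 58/77.

58/77


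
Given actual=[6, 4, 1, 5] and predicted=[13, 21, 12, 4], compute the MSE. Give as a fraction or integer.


MSE = (1/4) * ((6-13)^2=49 + (4-21)^2=289 + (1-12)^2=121 + (5-4)^2=1). Sum = 460. MSE = 115.

115


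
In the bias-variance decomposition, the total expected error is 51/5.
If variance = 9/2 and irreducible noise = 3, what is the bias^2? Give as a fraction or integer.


Total error = bias^2 + variance + irreducible noise. So bias^2 = 51/5 - 9/2 - 3 = 27/10.

27/10


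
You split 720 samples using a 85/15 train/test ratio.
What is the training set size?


Test set = 720 * 15% = 108. Training set = 720 - 108 = 612.

612


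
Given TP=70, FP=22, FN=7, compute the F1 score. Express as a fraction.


Precision = 70/92 = 35/46. Recall = 70/77 = 10/11. F1 = 2*P*R/(P+R) = 140/169.

140/169


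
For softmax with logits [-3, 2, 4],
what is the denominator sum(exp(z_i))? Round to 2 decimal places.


Denom = e^-3=0.0498 + e^2=7.3891 + e^4=54.5982. Sum = 62.0371, which rounds to 62.04.

62.04


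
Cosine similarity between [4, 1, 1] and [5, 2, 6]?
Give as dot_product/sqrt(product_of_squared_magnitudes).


dot = 28. |a|^2 = 18, |b|^2 = 65. cos = 28/sqrt(1170).

28/sqrt(1170)


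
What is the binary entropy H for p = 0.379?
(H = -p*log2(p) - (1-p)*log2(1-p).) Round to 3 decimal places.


H = -0.379*log2(0.379) - 0.621*log2(0.621) = 0.957.

0.957


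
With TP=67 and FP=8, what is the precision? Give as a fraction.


Precision = TP / (TP + FP) = 67 / 75 = 67/75.

67/75


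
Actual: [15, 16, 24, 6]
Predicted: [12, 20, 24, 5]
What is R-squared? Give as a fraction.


Mean(y) = 61/4. SS_res = 26. SS_tot = 651/4. R^2 = 1 - 26/(651/4) = 547/651.

547/651


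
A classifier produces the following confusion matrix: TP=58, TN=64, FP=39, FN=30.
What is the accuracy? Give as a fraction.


Accuracy = (TP + TN) / (TP + TN + FP + FN) = (58 + 64) / 191 = 122/191.

122/191


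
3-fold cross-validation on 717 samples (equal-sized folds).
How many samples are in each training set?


Each validation fold has 717/3 = 239 samples. Training set = 717 - 239 = 478.

478


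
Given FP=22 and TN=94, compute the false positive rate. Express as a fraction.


FPR = FP / (FP + TN) = 22 / 116 = 11/58.

11/58


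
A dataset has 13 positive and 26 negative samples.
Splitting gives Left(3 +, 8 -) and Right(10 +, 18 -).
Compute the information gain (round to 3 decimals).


H(parent) = 0.9183. H(left) = 0.8454, H(right) = 0.9403. Weighted = (11/39)*0.8454 + (28/39)*0.9403 = 0.9135. IG = 0.9183 - 0.9135 = 0.0048, which rounds to 0.005.

0.005


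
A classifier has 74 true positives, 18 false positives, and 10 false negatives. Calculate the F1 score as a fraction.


Precision = 74/92 = 37/46. Recall = 74/84 = 37/42. F1 = 2*P*R/(P+R) = 37/44.

37/44


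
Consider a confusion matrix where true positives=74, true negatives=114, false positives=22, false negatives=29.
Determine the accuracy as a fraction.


Accuracy = (TP + TN) / (TP + TN + FP + FN) = (74 + 114) / 239 = 188/239.

188/239


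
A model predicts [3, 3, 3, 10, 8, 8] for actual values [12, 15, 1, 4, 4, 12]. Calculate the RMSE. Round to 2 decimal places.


MSE = 49.5000. RMSE = sqrt(49.5000) = 7.04.

7.04


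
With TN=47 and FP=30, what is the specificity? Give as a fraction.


Specificity = TN / (TN + FP) = 47 / 77 = 47/77.

47/77


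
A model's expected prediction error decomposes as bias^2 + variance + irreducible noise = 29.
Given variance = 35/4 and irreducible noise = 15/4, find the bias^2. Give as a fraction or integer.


Total error = bias^2 + variance + irreducible noise. So bias^2 = 29 - 35/4 - 15/4 = 33/2.

33/2


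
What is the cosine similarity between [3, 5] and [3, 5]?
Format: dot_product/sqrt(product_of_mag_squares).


dot = 34. |a|^2 = 34, |b|^2 = 34. cos = 34/sqrt(1156).

34/sqrt(1156)


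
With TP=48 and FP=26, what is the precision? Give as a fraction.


Precision = TP / (TP + FP) = 48 / 74 = 24/37.

24/37


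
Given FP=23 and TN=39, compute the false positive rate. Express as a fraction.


FPR = FP / (FP + TN) = 23 / 62 = 23/62.

23/62


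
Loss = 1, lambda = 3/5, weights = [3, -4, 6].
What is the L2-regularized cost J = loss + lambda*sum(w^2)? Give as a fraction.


L2 sq norm = sum(w^2) = 61. J = 1 + 3/5 * 61 = 188/5.

188/5


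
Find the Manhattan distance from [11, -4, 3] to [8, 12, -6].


d = sum of absolute differences: |11-8|=3 + |-4-12|=16 + |3--6|=9 = 28.

28


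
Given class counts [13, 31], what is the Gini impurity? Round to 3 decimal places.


Total = 44. Proportions: 13/44, 31/44. sum(p_i^2) = 0.5837. Gini = 1 - 0.5837 = 0.4163, which rounds to 0.416.

0.416


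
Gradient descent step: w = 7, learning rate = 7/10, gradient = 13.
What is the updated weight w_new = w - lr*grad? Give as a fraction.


w_new = 7 - 7/10 * 13 = 7 - 91/10 = -21/10.

-21/10


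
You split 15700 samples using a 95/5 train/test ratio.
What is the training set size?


Test set = 15700 * 5% = 785. Training set = 15700 - 785 = 14915.

14915


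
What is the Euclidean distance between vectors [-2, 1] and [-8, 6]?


d = sqrt(sum of squared differences). (-2--8)^2=36, (1-6)^2=25. Sum = 61.

sqrt(61)


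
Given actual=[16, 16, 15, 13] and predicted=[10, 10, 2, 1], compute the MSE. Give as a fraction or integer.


MSE = (1/4) * ((16-10)^2=36 + (16-10)^2=36 + (15-2)^2=169 + (13-1)^2=144). Sum = 385. MSE = 385/4.

385/4


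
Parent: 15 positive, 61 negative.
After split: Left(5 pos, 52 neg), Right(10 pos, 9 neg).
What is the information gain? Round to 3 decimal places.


H(parent) = 0.7166. H(left) = 0.4288, H(right) = 0.9980. Weighted = (57/76)*0.4288 + (19/76)*0.9980 = 0.5711. IG = 0.7166 - 0.5711 = 0.1455, which rounds to 0.146.

0.146


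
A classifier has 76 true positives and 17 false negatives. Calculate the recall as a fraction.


Recall = TP / (TP + FN) = 76 / 93 = 76/93.

76/93


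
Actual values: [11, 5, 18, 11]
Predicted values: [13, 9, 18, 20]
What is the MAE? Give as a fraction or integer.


MAE = (1/4) * (|11-13|=2 + |5-9|=4 + |18-18|=0 + |11-20|=9). Sum = 15. MAE = 15/4.

15/4


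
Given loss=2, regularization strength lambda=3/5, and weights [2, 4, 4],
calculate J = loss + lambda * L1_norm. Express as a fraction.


L1 norm = sum(|w|) = 10. J = 2 + 3/5 * 10 = 8.

8


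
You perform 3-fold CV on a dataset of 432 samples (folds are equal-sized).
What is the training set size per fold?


Each validation fold has 432/3 = 144 samples. Training set = 432 - 144 = 288.

288


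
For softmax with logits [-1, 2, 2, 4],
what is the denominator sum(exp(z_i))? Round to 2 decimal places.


Denom = e^-1=0.3679 + e^2=7.3891 + e^2=7.3891 + e^4=54.5982. Sum = 69.7443, which rounds to 69.74.

69.74


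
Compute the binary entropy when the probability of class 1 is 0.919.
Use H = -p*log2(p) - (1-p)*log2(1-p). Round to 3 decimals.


H = -0.919*log2(0.919) - 0.081*log2(0.081) = 0.406.

0.406


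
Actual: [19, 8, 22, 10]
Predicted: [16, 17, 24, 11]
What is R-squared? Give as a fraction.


Mean(y) = 59/4. SS_res = 95. SS_tot = 555/4. R^2 = 1 - 95/(555/4) = 35/111.

35/111


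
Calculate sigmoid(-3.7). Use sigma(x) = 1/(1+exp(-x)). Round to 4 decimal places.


sigma(-3.7) = 1/(1+e^(3.7)) = 1/(1+40.447304) = 1/41.447304 = 0.0241.

0.0241


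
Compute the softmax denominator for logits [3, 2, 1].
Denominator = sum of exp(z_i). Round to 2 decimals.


Denom = e^3=20.0855 + e^2=7.3891 + e^1=2.7183. Sum = 30.1929, which rounds to 30.19.

30.19


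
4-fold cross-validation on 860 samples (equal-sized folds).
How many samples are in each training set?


Each validation fold has 860/4 = 215 samples. Training set = 860 - 215 = 645.

645


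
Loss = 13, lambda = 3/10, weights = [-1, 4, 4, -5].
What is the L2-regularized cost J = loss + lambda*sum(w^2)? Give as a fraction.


L2 sq norm = sum(w^2) = 58. J = 13 + 3/10 * 58 = 152/5.

152/5


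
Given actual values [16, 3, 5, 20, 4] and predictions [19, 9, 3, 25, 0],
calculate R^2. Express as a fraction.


Mean(y) = 48/5. SS_res = 90. SS_tot = 1226/5. R^2 = 1 - 90/(1226/5) = 388/613.

388/613


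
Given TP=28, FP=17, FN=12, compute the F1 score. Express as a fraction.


Precision = 28/45 = 28/45. Recall = 28/40 = 7/10. F1 = 2*P*R/(P+R) = 56/85.

56/85


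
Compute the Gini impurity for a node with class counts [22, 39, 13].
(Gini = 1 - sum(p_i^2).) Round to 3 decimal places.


Total = 74. Proportions: 22/74, 39/74, 13/74. sum(p_i^2) = 0.3970. Gini = 1 - 0.3970 = 0.6030, which rounds to 0.603.

0.603


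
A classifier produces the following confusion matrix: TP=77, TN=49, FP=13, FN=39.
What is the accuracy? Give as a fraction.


Accuracy = (TP + TN) / (TP + TN + FP + FN) = (77 + 49) / 178 = 63/89.

63/89


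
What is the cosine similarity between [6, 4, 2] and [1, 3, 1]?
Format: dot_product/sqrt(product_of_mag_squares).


dot = 20. |a|^2 = 56, |b|^2 = 11. cos = 20/sqrt(616).

20/sqrt(616)


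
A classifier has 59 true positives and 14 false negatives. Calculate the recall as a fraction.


Recall = TP / (TP + FN) = 59 / 73 = 59/73.

59/73


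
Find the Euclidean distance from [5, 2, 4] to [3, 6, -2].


d = sqrt(sum of squared differences). (5-3)^2=4, (2-6)^2=16, (4--2)^2=36. Sum = 56.

sqrt(56)


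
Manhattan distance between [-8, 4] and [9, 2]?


d = sum of absolute differences: |-8-9|=17 + |4-2|=2 = 19.

19


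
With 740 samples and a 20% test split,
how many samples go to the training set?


Test set = 740 * 20% = 148. Training set = 740 - 148 = 592.

592


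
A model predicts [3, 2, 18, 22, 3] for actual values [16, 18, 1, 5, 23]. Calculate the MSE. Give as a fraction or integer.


MSE = (1/5) * ((16-3)^2=169 + (18-2)^2=256 + (1-18)^2=289 + (5-22)^2=289 + (23-3)^2=400). Sum = 1403. MSE = 1403/5.

1403/5
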